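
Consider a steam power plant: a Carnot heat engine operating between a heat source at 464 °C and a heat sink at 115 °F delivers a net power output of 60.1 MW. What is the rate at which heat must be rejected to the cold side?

T_H = 464 °C → 464 + 273.15 = 737.15 K.
T_C = 115 °F → (115 − 32) × 5/9 = 46.11 °C = 319.26 K.
The Carnot efficiency is η = 1 − T_C/T_H = 1 − 319.26/737.15 = 0.5669.
Since Q_C/Q_H = T_C/T_H and Q_H = W/η, Q_C = W·T_C/(T_H − T_C) = 60.1 × 319.26/417.89 = 45.9 MW.

Q̇_C ≈ 45.9 MW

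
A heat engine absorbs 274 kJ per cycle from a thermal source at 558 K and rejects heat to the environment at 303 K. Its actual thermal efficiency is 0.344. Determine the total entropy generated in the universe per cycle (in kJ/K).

W = η·Q_H = 0.344 × 274 = 94.26 kJ, so Q_C = Q_H − W = 179.7 kJ.
Entropy balance on the reservoirs: −Q_H/T_H = -0.4910 kJ/K, +Q_C/T_C = 0.5932 kJ/K.
ΔS_univ = −Q_H/T_H + Q_C/T_C = 0.102 kJ/K (> 0, since η = 0.344 < η_Carnot = 0.457).

ΔS_univ ≈ 0.102 kJ/K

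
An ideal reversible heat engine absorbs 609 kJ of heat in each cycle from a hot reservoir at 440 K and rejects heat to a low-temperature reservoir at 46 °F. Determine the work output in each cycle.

T_C = 46 °F → (46 − 32) × 5/9 = 7.78 °C = 280.93 K.
Carnot efficiency: η = 1 − T_C/T_H = 1 − 280.93/440.00 = 0.3615.
W = η·Q_H = 0.3615 × 609 = 220 kJ.

W ≈ 220 kJ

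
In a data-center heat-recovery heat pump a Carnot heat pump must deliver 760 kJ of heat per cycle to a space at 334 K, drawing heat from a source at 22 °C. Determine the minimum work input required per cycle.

W_in ≈ 88.4 kJ

T_C = 22 °C → 22 + 273.15 = 295.15 K.
For a reversible heat pump, COP_HP = T_H/(T_H − T_C) = 334.00/38.85 = 8.5972.
W = Q_H/COP_HP = 760/8.5972 = 88.4 kJ.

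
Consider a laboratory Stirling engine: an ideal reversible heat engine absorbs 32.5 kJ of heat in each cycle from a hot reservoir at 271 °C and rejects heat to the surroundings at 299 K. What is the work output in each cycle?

T_H = 271 °C → 271 + 273.15 = 544.15 K.
Since the cycle is reversible, η = 1 − T_C/T_H = 1 − 299.00/544.15 = 0.4505.
W = η·Q_H = 0.4505 × 32.5 = 14.6 kJ.

W ≈ 14.6 kJ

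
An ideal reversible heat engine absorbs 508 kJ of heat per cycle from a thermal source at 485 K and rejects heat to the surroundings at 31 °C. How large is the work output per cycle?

W ≈ 189 kJ

T_C = 31 °C → 31 + 273.15 = 304.15 K.
Carnot efficiency: η = 1 − T_C/T_H = 1 − 304.15/485.00 = 0.3729.
W = η·Q_H = 0.3729 × 508 = 189 kJ.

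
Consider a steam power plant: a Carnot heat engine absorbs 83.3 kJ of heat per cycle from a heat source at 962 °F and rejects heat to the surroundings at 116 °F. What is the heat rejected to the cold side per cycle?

T_H = 962 °F → (962 − 32) × 5/9 = 516.67 °C = 789.82 K.
T_C = 116 °F → (116 − 32) × 5/9 = 46.67 °C = 319.82 K.
The Carnot efficiency is η = 1 − T_C/T_H = 1 − 319.82/789.82 = 0.5951.
For a reversible cycle Q_C/Q_H = T_C/T_H, so Q_C = 83.3 × 319.82/789.82 = 33.7 kJ.

Q_C ≈ 33.7 kJ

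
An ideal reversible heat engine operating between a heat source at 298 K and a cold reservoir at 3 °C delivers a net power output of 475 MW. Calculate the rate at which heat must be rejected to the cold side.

T_C = 3 °C → 3 + 273.15 = 276.15 K.
The Carnot efficiency is η = 1 − T_C/T_H = 1 − 276.15/298.00 = 0.0733.
Since Q_C/Q_H = T_C/T_H and Q_H = W/η, Q_C = W·T_C/(T_H − T_C) = 475 × 276.15/21.85 = 6000 MW.

Q̇_C ≈ 6000 MW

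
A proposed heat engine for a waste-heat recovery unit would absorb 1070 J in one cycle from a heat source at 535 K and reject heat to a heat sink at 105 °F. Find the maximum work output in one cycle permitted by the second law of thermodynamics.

W_max ≈ 443 J

T_C = 105 °F → (105 − 32) × 5/9 = 40.56 °C = 313.71 K.
The upper bound on efficiency is η_max = 1 − T_C/T_H = 1 − 313.71/535.00 = 0.4136.
W_max = η_max · Q_H = 0.4136 × 1070 = 443 J.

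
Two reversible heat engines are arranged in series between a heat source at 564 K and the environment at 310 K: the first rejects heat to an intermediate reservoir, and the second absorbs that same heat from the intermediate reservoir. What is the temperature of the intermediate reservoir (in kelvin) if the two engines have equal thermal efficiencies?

Equal efficiencies require 1 − T_m/T_H = 1 − T_C/T_m, i.e. T_m/T_H = T_C/T_m, so T_m = √(T_H·T_C) = √(564.00 × 310.00) = 418 K.

T_m ≈ 418 K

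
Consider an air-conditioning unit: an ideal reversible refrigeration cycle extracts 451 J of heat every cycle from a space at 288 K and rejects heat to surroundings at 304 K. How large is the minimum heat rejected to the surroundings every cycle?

Q_H ≈ 476 J

For a reversible cycle Q_H/Q_C = T_H/T_C, so Q_H = Q_C·T_H/T_C = 451 × 304.00/288.00 = 476 J.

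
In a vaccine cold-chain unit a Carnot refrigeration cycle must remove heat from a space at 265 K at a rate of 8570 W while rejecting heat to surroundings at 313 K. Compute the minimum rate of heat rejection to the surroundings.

Q̇_H ≈ 10120 W

For a reversible cycle Q_H/Q_C = T_H/T_C, so Q_H = Q_C·T_H/T_C = 8570 × 313.00/265.00 = 10120 W.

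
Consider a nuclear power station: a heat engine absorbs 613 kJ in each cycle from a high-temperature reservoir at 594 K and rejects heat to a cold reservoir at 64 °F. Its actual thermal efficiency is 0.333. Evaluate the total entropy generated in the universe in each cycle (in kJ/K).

T_C = 64 °F → (64 − 32) × 5/9 = 17.78 °C = 290.93 K.
W = η·Q_H = 0.333 × 613 = 204.1 kJ, so Q_C = Q_H − W = 408.9 kJ.
Entropy balance on the reservoirs: −Q_H/T_H = -1.032 kJ/K, +Q_C/T_C = 1.405 kJ/K.
ΔS_univ = −Q_H/T_H + Q_C/T_C = 0.3734 kJ/K (> 0, since η = 0.333 < η_Carnot = 0.510).

ΔS_univ ≈ 0.3734 kJ/K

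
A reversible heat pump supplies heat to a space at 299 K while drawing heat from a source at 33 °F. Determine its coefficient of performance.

COP_HP ≈ 11.8

T_C = 33 °F → (33 − 32) × 5/9 = 0.56 °C = 273.71 K.
For a reversible heat pump, COP_HP = T_H/(T_H − T_C) = 299.00/(299.00 − 273.71) = 11.8.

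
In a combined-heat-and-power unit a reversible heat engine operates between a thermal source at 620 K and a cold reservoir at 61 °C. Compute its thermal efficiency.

η ≈ 0.461

T_C = 61 °C → 61 + 273.15 = 334.15 K.
Carnot efficiency: η = 1 − T_C/T_H = 1 − 334.15/620.00 = 0.461.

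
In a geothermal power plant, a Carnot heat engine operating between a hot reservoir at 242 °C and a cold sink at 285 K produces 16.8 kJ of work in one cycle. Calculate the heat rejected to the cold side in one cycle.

T_H = 242 °C → 242 + 273.15 = 515.15 K.
Carnot efficiency: η = 1 − T_C/T_H = 1 − 285.00/515.15 = 0.4468.
Since Q_C/Q_H = T_C/T_H and Q_H = W/η, Q_C = W·T_C/(T_H − T_C) = 16.8 × 285.00/230.15 = 20.8 kJ.

Q_C ≈ 20.8 kJ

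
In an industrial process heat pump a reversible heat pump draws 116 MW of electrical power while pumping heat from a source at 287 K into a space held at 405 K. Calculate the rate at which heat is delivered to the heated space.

Reversible heating COP: COP_HP = T_H/(T_H − T_C) = 405.00/118.00 = 3.4322.
Q_H = COP_HP · W = 3.4322 × 116 = 398 MW.

Q̇_H ≈ 398 MW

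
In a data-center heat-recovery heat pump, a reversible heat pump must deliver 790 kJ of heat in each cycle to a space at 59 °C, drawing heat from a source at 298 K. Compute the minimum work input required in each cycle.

T_H = 59 °C → 59 + 273.15 = 332.15 K.
The Carnot heat-pump COP is COP_HP = T_H/(T_H − T_C) = 332.15/34.15 = 9.7262.
W = Q_H/COP_HP = 790/9.7262 = 81.2 kJ.

W_in ≈ 81.2 kJ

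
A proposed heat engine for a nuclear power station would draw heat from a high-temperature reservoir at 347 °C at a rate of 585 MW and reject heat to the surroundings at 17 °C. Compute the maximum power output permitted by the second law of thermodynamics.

T_H = 347 °C → 347 + 273.15 = 620.15 K.
T_C = 17 °C → 17 + 273.15 = 290.15 K.
By the Carnot theorem, η_max = 1 − T_C/T_H = 1 − 290.15/620.15 = 0.5321.
W_max = η_max · Q_H = 0.5321 × 585 = 311 MW.

Ẇ_max ≈ 311 MW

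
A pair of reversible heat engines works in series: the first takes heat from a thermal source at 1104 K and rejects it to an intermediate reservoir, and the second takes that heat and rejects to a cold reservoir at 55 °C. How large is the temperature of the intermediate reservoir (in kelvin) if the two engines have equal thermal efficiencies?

T_C = 55 °C → 55 + 273.15 = 328.15 K.
Equal efficiencies require 1 − T_m/T_H = 1 − T_C/T_m, i.e. T_m/T_H = T_C/T_m, so T_m = √(T_H·T_C) = √(1104.00 × 328.15) = 601.9 K.

T_m ≈ 601.9 K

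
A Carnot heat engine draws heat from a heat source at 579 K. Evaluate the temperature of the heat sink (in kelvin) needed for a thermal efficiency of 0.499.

From η = 1 − T_C/T_H, T_C = T_H·(1 − η) = 579.00 × (1 − 0.499) = 290 K.

T_C ≈ 290 K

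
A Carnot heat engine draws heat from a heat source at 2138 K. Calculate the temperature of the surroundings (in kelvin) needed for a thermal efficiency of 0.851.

T_C ≈ 319 K

From η = 1 − T_C/T_H, T_C = T_H·(1 − η) = 2138.00 × (1 − 0.851) = 319 K.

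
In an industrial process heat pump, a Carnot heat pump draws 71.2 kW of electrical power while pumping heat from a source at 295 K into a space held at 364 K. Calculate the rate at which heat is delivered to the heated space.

Q̇_H ≈ 375.6 kW

Reversible heating COP: COP_HP = T_H/(T_H − T_C) = 364.00/69.00 = 5.2754.
Q_H = COP_HP · W = 5.2754 × 71.2 = 375.6 kW.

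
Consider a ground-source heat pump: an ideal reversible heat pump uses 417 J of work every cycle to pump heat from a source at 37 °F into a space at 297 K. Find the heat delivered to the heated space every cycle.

T_C = 37 °F → (37 − 32) × 5/9 = 2.78 °C = 275.93 K.
For a reversible heat pump, COP_HP = T_H/(T_H − T_C) = 297.00/21.07 = 14.0944.
Q_H = COP_HP · W = 14.0944 × 417 = 5880 J.

Q_H ≈ 5880 J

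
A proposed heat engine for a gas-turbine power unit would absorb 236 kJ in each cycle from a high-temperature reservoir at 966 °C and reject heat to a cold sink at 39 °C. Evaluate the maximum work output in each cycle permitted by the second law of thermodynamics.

W_max ≈ 176.6 kJ

T_H = 966 °C → 966 + 273.15 = 1239.15 K.
T_C = 39 °C → 39 + 273.15 = 312.15 K.
The second-law ceiling is the Carnot efficiency, η_max = 1 − T_C/T_H = 1 − 312.15/1239.15 = 0.7481.
W_max = η_max · Q_H = 0.7481 × 236 = 176.6 kJ.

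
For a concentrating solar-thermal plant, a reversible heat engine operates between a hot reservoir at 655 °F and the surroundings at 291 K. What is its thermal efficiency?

T_H = 655 °F → (655 − 32) × 5/9 = 346.11 °C = 619.26 K.
η_rev = 1 − T_C/T_H = 1 − 291.00/619.26 = 0.530.

η ≈ 0.530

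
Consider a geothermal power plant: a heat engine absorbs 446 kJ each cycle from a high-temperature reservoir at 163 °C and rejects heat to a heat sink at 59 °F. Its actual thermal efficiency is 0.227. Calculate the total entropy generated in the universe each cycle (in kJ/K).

ΔS_univ ≈ 0.174 kJ/K

T_H = 163 °C → 163 + 273.15 = 436.15 K.
T_C = 59 °F → (59 − 32) × 5/9 = 15.00 °C = 288.15 K.
W = η·Q_H = 0.227 × 446 = 101.2 kJ, so Q_C = Q_H − W = 344.8 kJ.
Entropy balance on the reservoirs: −Q_H/T_H = -1.023 kJ/K, +Q_C/T_C = 1.196 kJ/K.
ΔS_univ = −Q_H/T_H + Q_C/T_C = 0.174 kJ/K (> 0, since η = 0.227 < η_Carnot = 0.339).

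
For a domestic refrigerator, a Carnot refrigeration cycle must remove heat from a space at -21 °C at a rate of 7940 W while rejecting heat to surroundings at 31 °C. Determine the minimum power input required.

Ẇ_in ≈ 1640 W

T_H = 31 °C → 31 + 273.15 = 304.15 K.
T_C = -21 °C → -21 + 273.15 = 252.15 K.
COP_R = T_C/(T_H − T_C) = 252.15/52.00 = 4.8490.
W = Q_C/COP_R = 7940/4.8490 = 1640 W.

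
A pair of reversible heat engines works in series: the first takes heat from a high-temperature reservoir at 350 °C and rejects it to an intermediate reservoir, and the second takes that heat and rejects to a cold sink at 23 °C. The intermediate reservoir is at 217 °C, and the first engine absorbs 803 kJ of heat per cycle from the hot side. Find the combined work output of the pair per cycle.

T_H = 350 °C → 350 + 273.15 = 623.15 K.
T_C = 23 °C → 23 + 273.15 = 296.15 K.
Two reversible stages in series are equivalent to a single Carnot engine between T_H and T_C, so η_total = 1 − T_C/T_H = 1 − 296.15/623.15 = 0.5248.
W_total = η_total · Q_H = 0.5248 × 803 = 421 kJ.

W_total ≈ 421 kJ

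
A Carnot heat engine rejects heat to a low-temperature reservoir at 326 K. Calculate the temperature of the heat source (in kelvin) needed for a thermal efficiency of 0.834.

T_H ≈ 1960 K

From η = 1 − T_C/T_H, solving for T_H gives T_H = T_C/(1 − η) = 326.00/(1 − 0.834) = 1960 K.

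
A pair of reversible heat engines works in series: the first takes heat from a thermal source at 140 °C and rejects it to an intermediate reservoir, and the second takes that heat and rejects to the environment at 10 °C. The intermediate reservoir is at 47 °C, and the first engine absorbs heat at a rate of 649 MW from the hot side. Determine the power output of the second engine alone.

Ẇ₂ ≈ 58.12 MW

T_H = 140 °C → 140 + 273.15 = 413.15 K.
T_C = 10 °C → 10 + 273.15 = 283.15 K.
T_m = 47 °C → 47 + 273.15 = 320.15 K.
Heat entering the second stage: Q_m = Q_H·(T_m/T_H) = 649 × 320.15/413.15 = 502.9 MW.
Second-stage efficiency η₂ = 1 − T_C/T_m = 1 − 283.15/320.15 = 0.1156, so W₂ = η₂·Q_m = 58.12 MW.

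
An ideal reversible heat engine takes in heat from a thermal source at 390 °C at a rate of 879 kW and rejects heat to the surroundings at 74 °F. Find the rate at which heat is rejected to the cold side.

T_H = 390 °C → 390 + 273.15 = 663.15 K.
T_C = 74 °F → (74 − 32) × 5/9 = 23.33 °C = 296.48 K.
Carnot efficiency: η = 1 − T_C/T_H = 1 − 296.48/663.15 = 0.5529.
For a reversible cycle Q_C/Q_H = T_C/T_H, so Q_C = 879 × 296.48/663.15 = 393 kW.

Q̇_C ≈ 393 kW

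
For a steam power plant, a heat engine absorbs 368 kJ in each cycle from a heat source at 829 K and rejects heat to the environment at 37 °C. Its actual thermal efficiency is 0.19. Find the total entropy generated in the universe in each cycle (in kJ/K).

ΔS_univ ≈ 0.517 kJ/K

T_C = 37 °C → 37 + 273.15 = 310.15 K.
W = η·Q_H = 0.19 × 368 = 69.92 kJ, so Q_C = Q_H − W = 298.1 kJ.
Entropy balance on the reservoirs: −Q_H/T_H = -0.4439 kJ/K, +Q_C/T_C = 0.9611 kJ/K.
ΔS_univ = −Q_H/T_H + Q_C/T_C = 0.517 kJ/K (> 0, since η = 0.19 < η_Carnot = 0.626).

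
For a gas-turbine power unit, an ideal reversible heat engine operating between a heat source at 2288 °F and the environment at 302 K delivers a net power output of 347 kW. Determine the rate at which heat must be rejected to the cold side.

T_H = 2288 °F → (2288 − 32) × 5/9 = 1253.33 °C = 1526.48 K.
Since the cycle is reversible, η = 1 − T_C/T_H = 1 − 302.00/1526.48 = 0.8022.
Since Q_C/Q_H = T_C/T_H and Q_H = W/η, Q_C = W·T_C/(T_H − T_C) = 347 × 302.00/1224.48 = 85.58 kW.

Q̇_C ≈ 85.58 kW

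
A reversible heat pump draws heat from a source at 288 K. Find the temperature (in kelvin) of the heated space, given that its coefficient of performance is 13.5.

T_H ≈ 311.0 K

COP_HP = T_H/(T_H − T_C) ⇒ T_H = T_C·COP_HP/(COP_HP − 1) = 288.00 × 13.5/(13.5 − 1) = 311.0 K.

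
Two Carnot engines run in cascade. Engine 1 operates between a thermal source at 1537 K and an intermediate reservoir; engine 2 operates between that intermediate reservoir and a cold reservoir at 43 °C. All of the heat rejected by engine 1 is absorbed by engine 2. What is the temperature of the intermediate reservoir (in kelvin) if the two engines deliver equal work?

T_C = 43 °C → 43 + 273.15 = 316.15 K.
For reversible stages Q_m = Q_H·(T_m/T_H). Setting W₁ = Q_H(1 − T_m/T_H) equal to W₂ = Q_m(1 − T_C/T_m) = Q_H·(T_m − T_C)/T_H gives T_H − T_m = T_m − T_C, so T_m = (T_H + T_C)/2 = (1537.00 + 316.15)/2 = 926.6 K.

T_m ≈ 926.6 K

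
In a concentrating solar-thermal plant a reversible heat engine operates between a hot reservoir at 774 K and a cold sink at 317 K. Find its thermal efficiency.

Carnot efficiency: η = 1 − T_C/T_H = 1 − 317.00/774.00 = 0.5904.

η ≈ 0.5904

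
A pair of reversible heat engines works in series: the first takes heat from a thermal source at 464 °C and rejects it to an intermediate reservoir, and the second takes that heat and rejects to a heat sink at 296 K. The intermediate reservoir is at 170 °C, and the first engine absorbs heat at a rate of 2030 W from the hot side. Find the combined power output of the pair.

T_H = 464 °C → 464 + 273.15 = 737.15 K.
Two reversible stages in series are equivalent to a single Carnot engine between T_H and T_C, so η_total = 1 − T_C/T_H = 1 − 296.00/737.15 = 0.5985.
W_total = η_total · Q_H = 0.5985 × 2030 = 1210 W.

Ẇ_total ≈ 1210 W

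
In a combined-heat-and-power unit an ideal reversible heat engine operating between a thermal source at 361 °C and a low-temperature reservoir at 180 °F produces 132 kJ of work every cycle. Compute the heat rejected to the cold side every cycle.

Q_C ≈ 168 kJ

T_H = 361 °C → 361 + 273.15 = 634.15 K.
T_C = 180 °F → (180 − 32) × 5/9 = 82.22 °C = 355.37 K.
Carnot efficiency: η = 1 − T_C/T_H = 1 − 355.37/634.15 = 0.4396.
Since Q_C/Q_H = T_C/T_H and Q_H = W/η, Q_C = W·T_C/(T_H − T_C) = 132 × 355.37/278.78 = 168 kJ.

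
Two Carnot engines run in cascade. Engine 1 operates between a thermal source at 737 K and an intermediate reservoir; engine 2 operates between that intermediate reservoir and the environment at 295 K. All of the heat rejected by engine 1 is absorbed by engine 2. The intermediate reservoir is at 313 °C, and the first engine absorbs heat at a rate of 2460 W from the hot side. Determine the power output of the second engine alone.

Ẇ₂ ≈ 972 W

T_m = 313 °C → 313 + 273.15 = 586.15 K.
Heat entering the second stage: Q_m = Q_H·(T_m/T_H) = 2460 × 586.15/737.00 = 1960 W.
Second-stage efficiency η₂ = 1 − T_C/T_m = 1 − 295.00/586.15 = 0.4967, so W₂ = η₂·Q_m = 972 W.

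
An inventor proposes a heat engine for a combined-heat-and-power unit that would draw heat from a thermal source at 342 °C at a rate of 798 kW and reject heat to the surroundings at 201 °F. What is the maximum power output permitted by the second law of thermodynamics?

Ẇ_max ≈ 322 kW

T_H = 342 °C → 342 + 273.15 = 615.15 K.
T_C = 201 °F → (201 − 32) × 5/9 = 93.89 °C = 367.04 K.
The upper bound on efficiency is η_max = 1 − T_C/T_H = 1 − 367.04/615.15 = 0.4033.
W_max = η_max · Q_H = 0.4033 × 798 = 322 kW.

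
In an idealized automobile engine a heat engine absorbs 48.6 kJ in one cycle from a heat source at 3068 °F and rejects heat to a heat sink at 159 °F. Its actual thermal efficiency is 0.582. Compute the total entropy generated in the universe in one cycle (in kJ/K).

ΔS_univ ≈ 0.03431 kJ/K

T_H = 3068 °F → (3068 − 32) × 5/9 = 1686.67 °C = 1959.82 K.
T_C = 159 °F → (159 − 32) × 5/9 = 70.56 °C = 343.71 K.
W = η·Q_H = 0.582 × 48.6 = 28.29 kJ, so Q_C = Q_H − W = 20.31 kJ.
The hot reservoir loses entropy Q_H/T_H = 48.6/1959.82 = 0.02480 kJ/K; the cold reservoir gains Q_C/T_C = 20.31/343.71 = 0.05911 kJ/K.
ΔS_univ = −Q_H/T_H + Q_C/T_C = 0.03431 kJ/K (> 0, since η = 0.582 < η_Carnot = 0.825).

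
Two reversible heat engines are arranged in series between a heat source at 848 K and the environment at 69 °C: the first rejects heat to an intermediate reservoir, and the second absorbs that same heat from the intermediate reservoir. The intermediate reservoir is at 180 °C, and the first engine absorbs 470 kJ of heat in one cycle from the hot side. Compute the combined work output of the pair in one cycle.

T_C = 69 °C → 69 + 273.15 = 342.15 K.
Two reversible stages in series are equivalent to a single Carnot engine between T_H and T_C, so η_total = 1 − T_C/T_H = 1 − 342.15/848.00 = 0.5965.
W_total = η_total · Q_H = 0.5965 × 470 = 280 kJ.

W_total ≈ 280 kJ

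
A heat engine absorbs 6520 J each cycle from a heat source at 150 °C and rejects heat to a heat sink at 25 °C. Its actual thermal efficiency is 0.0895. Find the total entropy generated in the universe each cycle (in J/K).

ΔS_univ ≈ 4.50 J/K

T_H = 150 °C → 150 + 273.15 = 423.15 K.
T_C = 25 °C → 25 + 273.15 = 298.15 K.
W = η·Q_H = 0.0895 × 6520 = 583.5 J, so Q_C = Q_H − W = 5936 J.
Entropy balance on the reservoirs: −Q_H/T_H = -15.41 J/K, +Q_C/T_C = 19.91 J/K.
ΔS_univ = −Q_H/T_H + Q_C/T_C = 4.50 J/K (> 0, since η = 0.0895 < η_Carnot = 0.295).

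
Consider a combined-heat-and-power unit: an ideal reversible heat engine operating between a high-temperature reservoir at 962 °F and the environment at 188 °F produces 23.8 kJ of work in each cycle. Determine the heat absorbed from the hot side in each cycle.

Q_H ≈ 43.7 kJ

T_H = 962 °F → (962 − 32) × 5/9 = 516.67 °C = 789.82 K.
T_C = 188 °F → (188 − 32) × 5/9 = 86.67 °C = 359.82 K.
Since the cycle is reversible, η = 1 − T_C/T_H = 1 − 359.82/789.82 = 0.5444.
Q_H = W/η = 23.8/0.5444 = 43.7 kJ.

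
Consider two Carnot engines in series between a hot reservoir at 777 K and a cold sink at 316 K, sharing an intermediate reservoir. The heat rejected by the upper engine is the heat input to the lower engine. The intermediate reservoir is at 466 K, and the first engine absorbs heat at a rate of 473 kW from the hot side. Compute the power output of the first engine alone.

Ẇ₁ ≈ 189 kW

First-stage efficiency η₁ = 1 − T_m/T_H = 1 − 466.00/777.00 = 0.4003.
W₁ = η₁·Q_H = 0.4003 × 473 = 189 kW.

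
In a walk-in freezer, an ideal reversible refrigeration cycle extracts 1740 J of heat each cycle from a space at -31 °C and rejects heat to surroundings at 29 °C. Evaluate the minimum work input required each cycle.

T_H = 29 °C → 29 + 273.15 = 302.15 K.
T_C = -31 °C → -31 + 273.15 = 242.15 K.
COP_R = T_C/(T_H − T_C) = 242.15/60.00 = 4.0358.
W = Q_C/COP_R = 1740/4.0358 = 431 J.

W_in ≈ 431 J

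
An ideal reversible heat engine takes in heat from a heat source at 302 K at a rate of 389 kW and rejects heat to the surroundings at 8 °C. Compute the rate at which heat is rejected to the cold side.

T_C = 8 °C → 8 + 273.15 = 281.15 K.
For a reversible engine, η = 1 − T_C/T_H = 1 − 281.15/302.00 = 0.0690.
For a reversible cycle Q_C/Q_H = T_C/T_H, so Q_C = 389 × 281.15/302.00 = 362 kW.

Q̇_C ≈ 362 kW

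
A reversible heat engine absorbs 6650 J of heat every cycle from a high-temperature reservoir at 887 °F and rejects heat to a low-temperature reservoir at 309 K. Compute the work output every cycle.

T_H = 887 °F → (887 − 32) × 5/9 = 475.00 °C = 748.15 K.
For a reversible engine, η = 1 − T_C/T_H = 1 − 309.00/748.15 = 0.5870.
W = η·Q_H = 0.5870 × 6650 = 3900 J.

W ≈ 3900 J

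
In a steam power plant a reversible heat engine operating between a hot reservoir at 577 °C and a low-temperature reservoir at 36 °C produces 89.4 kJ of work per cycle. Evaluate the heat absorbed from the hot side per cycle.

T_H = 577 °C → 577 + 273.15 = 850.15 K.
T_C = 36 °C → 36 + 273.15 = 309.15 K.
η_rev = 1 − T_C/T_H = 1 − 309.15/850.15 = 0.6364.
Q_H = W/η = 89.4/0.6364 = 140 kJ.

Q_H ≈ 140 kJ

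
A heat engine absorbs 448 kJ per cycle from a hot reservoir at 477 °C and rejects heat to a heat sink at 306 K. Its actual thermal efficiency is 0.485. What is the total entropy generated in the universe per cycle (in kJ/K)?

ΔS_univ ≈ 0.157 kJ/K

T_H = 477 °C → 477 + 273.15 = 750.15 K.
W = η·Q_H = 0.485 × 448 = 217.3 kJ, so Q_C = Q_H − W = 230.7 kJ.
Entropy balance on the reservoirs: −Q_H/T_H = -0.5972 kJ/K, +Q_C/T_C = 0.7540 kJ/K.
ΔS_univ = −Q_H/T_H + Q_C/T_C = 0.157 kJ/K (> 0, since η = 0.485 < η_Carnot = 0.592).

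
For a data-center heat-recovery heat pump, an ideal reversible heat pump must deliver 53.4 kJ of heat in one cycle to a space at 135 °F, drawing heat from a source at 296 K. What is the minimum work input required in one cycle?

W_in ≈ 5.56 kJ

T_H = 135 °F → (135 − 32) × 5/9 = 57.22 °C = 330.37 K.
COP_HP = T_H/(T_H − T_C) = 330.37/34.37 = 9.6116.
W = Q_H/COP_HP = 53.4/9.6116 = 5.56 kJ.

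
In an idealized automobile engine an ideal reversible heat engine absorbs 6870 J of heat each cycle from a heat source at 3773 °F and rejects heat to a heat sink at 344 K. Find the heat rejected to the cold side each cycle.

T_H = 3773 °F → (3773 − 32) × 5/9 = 2078.33 °C = 2351.48 K.
The Carnot efficiency is η = 1 − T_C/T_H = 1 − 344.00/2351.48 = 0.8537.
For a reversible cycle Q_C/Q_H = T_C/T_H, so Q_C = 6870 × 344.00/2351.48 = 1010 J.

Q_C ≈ 1010 J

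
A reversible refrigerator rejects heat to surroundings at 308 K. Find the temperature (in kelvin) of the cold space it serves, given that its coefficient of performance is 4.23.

T_C ≈ 249 K

COP_R = T_C/(T_H − T_C) ⇒ T_C = T_H·COP_R/(1 + COP_R) = 308.00 × 4.23/(1 + 4.23) = 249 K.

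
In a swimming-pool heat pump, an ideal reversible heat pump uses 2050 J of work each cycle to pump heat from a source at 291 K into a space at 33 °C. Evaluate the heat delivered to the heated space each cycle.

Q_H ≈ 41400 J

T_H = 33 °C → 33 + 273.15 = 306.15 K.
Reversible heating COP: COP_HP = T_H/(T_H − T_C) = 306.15/15.15 = 20.2079.
Q_H = COP_HP · W = 20.2079 × 2050 = 41400 J.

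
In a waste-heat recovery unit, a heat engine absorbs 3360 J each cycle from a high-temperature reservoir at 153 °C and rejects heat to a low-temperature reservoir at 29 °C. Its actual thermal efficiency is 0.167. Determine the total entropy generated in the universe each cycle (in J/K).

T_H = 153 °C → 153 + 273.15 = 426.15 K.
T_C = 29 °C → 29 + 273.15 = 302.15 K.
W = η·Q_H = 0.167 × 3360 = 561.1 J, so Q_C = Q_H − W = 2799 J.
The hot reservoir loses entropy Q_H/T_H = 3360/426.15 = 7.885 J/K; the cold reservoir gains Q_C/T_C = 2799/302.15 = 9.263 J/K.
ΔS_univ = −Q_H/T_H + Q_C/T_C = 1.38 J/K (> 0, since η = 0.167 < η_Carnot = 0.291).

ΔS_univ ≈ 1.38 J/K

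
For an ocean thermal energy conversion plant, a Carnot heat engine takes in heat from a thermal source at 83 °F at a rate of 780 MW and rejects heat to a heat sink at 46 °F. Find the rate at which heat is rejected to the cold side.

Q̇_C ≈ 726.8 MW

T_H = 83 °F → (83 − 32) × 5/9 = 28.33 °C = 301.48 K.
T_C = 46 °F → (46 − 32) × 5/9 = 7.78 °C = 280.93 K.
Since the cycle is reversible, η = 1 − T_C/T_H = 1 − 280.93/301.48 = 0.0682.
For a reversible cycle Q_C/Q_H = T_C/T_H, so Q_C = 780 × 280.93/301.48 = 726.8 MW.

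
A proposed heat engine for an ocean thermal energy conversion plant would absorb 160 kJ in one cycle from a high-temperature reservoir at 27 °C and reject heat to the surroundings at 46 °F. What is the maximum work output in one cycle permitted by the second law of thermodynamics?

W_max ≈ 10.2 kJ

T_H = 27 °C → 27 + 273.15 = 300.15 K.
T_C = 46 °F → (46 − 32) × 5/9 = 7.78 °C = 280.93 K.
The upper bound on efficiency is η_max = 1 − T_C/T_H = 1 − 280.93/300.15 = 0.0640.
W_max = η_max · Q_H = 0.0640 × 160 = 10.2 kJ.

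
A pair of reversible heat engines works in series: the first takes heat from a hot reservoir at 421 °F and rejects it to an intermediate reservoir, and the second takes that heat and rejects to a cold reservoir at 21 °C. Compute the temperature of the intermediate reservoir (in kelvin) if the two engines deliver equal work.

T_m ≈ 392 K

T_H = 421 °F → (421 − 32) × 5/9 = 216.11 °C = 489.26 K.
T_C = 21 °C → 21 + 273.15 = 294.15 K.
For reversible stages Q_m = Q_H·(T_m/T_H). Setting W₁ = Q_H(1 − T_m/T_H) equal to W₂ = Q_m(1 − T_C/T_m) = Q_H·(T_m − T_C)/T_H gives T_H − T_m = T_m − T_C, so T_m = (T_H + T_C)/2 = (489.26 + 294.15)/2 = 392 K.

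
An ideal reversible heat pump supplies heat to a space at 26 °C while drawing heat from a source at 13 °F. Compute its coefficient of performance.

T_H = 26 °C → 26 + 273.15 = 299.15 K.
T_C = 13 °F → (13 − 32) × 5/9 = -10.56 °C = 262.59 K.
For a reversible heat pump, COP_HP = T_H/(T_H − T_C) = 299.15/(299.15 − 262.59) = 8.18.

COP_HP ≈ 8.18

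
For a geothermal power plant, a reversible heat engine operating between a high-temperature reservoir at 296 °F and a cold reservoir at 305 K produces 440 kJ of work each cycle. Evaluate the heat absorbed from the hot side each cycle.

T_H = 296 °F → (296 − 32) × 5/9 = 146.67 °C = 419.82 K.
η_rev = 1 − T_C/T_H = 1 − 305.00/419.82 = 0.2735.
Q_H = W/η = 440/0.2735 = 1609 kJ.

Q_H ≈ 1609 kJ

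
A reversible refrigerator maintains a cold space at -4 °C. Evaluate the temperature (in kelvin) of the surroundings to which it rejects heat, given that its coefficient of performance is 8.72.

T_H ≈ 300.0 K

T_C = -4 °C → -4 + 273.15 = 269.15 K.
COP_R = T_C/(T_H − T_C) ⇒ T_H = T_C·(1 + 1/COP_R) = 269.15 × (1 + 1/8.72) = 300.0 K.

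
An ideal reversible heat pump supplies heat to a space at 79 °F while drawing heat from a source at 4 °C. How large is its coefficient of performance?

COP_HP ≈ 13.5

T_H = 79 °F → (79 − 32) × 5/9 = 26.11 °C = 299.26 K.
T_C = 4 °C → 4 + 273.15 = 277.15 K.
For a reversible heat pump, COP_HP = T_H/(T_H − T_C) = 299.26/(299.26 − 277.15) = 13.5.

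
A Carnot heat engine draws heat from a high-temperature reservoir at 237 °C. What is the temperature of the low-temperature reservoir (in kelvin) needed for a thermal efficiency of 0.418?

T_H = 237 °C → 237 + 273.15 = 510.15 K.
From η = 1 − T_C/T_H, T_C = T_H·(1 − η) = 510.15 × (1 − 0.418) = 297 K.

T_C ≈ 297 K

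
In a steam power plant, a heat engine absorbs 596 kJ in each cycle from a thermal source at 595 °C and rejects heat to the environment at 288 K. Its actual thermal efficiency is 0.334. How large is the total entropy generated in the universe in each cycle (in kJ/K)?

ΔS_univ ≈ 0.692 kJ/K

T_H = 595 °C → 595 + 273.15 = 868.15 K.
W = η·Q_H = 0.334 × 596 = 199.1 kJ, so Q_C = Q_H − W = 396.9 kJ.
Entropy balance on the reservoirs: −Q_H/T_H = -0.6865 kJ/K, +Q_C/T_C = 1.378 kJ/K.
ΔS_univ = −Q_H/T_H + Q_C/T_C = 0.692 kJ/K (> 0, since η = 0.334 < η_Carnot = 0.668).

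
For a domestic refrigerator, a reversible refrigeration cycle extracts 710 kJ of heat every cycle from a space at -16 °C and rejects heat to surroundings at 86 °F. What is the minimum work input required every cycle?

W_in ≈ 127 kJ

T_H = 86 °F → (86 − 32) × 5/9 = 30.00 °C = 303.15 K.
T_C = -16 °C → -16 + 273.15 = 257.15 K.
For a reversible refrigerator, COP_R = T_C/(T_H − T_C) = 257.15/46.00 = 5.5902.
W = Q_C/COP_R = 710/5.5902 = 127 kJ.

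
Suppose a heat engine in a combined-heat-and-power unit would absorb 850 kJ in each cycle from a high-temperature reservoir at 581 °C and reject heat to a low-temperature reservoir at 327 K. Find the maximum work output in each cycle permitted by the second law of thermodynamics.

W_max ≈ 525 kJ

T_H = 581 °C → 581 + 273.15 = 854.15 K.
By the Carnot theorem, η_max = 1 − T_C/T_H = 1 − 327.00/854.15 = 0.6172.
W_max = η_max · Q_H = 0.6172 × 850 = 525 kJ.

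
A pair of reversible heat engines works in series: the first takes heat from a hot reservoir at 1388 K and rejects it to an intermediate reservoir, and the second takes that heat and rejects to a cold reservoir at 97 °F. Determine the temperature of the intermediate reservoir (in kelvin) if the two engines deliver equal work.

T_m ≈ 848.6 K

T_C = 97 °F → (97 − 32) × 5/9 = 36.11 °C = 309.26 K.
For reversible stages Q_m = Q_H·(T_m/T_H). Setting W₁ = Q_H(1 − T_m/T_H) equal to W₂ = Q_m(1 − T_C/T_m) = Q_H·(T_m − T_C)/T_H gives T_H − T_m = T_m − T_C, so T_m = (T_H + T_C)/2 = (1388.00 + 309.26)/2 = 848.6 K.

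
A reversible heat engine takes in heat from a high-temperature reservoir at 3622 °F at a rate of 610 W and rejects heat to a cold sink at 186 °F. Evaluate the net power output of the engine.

T_H = 3622 °F → (3622 − 32) × 5/9 = 1994.44 °C = 2267.59 K.
T_C = 186 °F → (186 − 32) × 5/9 = 85.56 °C = 358.71 K.
For a reversible engine, η = 1 − T_C/T_H = 1 − 358.71/2267.59 = 0.8418.
W = η·Q_H = 0.8418 × 610 = 514 W.

Ẇ ≈ 514 W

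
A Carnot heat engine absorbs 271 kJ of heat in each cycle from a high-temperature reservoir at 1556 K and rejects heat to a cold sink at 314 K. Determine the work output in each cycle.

W ≈ 216 kJ

η_rev = 1 − T_C/T_H = 1 − 314.00/1556.00 = 0.7982.
W = η·Q_H = 0.7982 × 271 = 216 kJ.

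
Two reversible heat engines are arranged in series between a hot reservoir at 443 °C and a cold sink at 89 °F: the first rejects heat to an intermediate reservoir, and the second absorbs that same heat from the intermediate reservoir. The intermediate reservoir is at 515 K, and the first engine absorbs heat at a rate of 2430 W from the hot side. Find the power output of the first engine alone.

T_H = 443 °C → 443 + 273.15 = 716.15 K.
T_C = 89 °F → (89 − 32) × 5/9 = 31.67 °C = 304.82 K.
First-stage efficiency η₁ = 1 − T_m/T_H = 1 − 515.00/716.15 = 0.2809.
W₁ = η₁·Q_H = 0.2809 × 2430 = 683 W.

Ẇ₁ ≈ 683 W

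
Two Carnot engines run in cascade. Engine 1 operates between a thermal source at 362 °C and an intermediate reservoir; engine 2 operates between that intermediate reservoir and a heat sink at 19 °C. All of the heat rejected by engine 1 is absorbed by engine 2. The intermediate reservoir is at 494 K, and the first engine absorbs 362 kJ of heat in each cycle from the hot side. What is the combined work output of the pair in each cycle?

T_H = 362 °C → 362 + 273.15 = 635.15 K.
T_C = 19 °C → 19 + 273.15 = 292.15 K.
Two reversible stages in series are equivalent to a single Carnot engine between T_H and T_C, so η_total = 1 − T_C/T_H = 1 − 292.15/635.15 = 0.5400.
W_total = η_total · Q_H = 0.5400 × 362 = 195 kJ.

W_total ≈ 195 kJ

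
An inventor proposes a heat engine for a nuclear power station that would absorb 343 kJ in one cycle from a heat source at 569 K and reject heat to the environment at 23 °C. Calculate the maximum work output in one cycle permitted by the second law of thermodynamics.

T_C = 23 °C → 23 + 273.15 = 296.15 K.
No engine can exceed the Carnot limit: η_max = 1 − T_C/T_H = 1 − 296.15/569.00 = 0.4795.
W_max = η_max · Q_H = 0.4795 × 343 = 164 kJ.

W_max ≈ 164 kJ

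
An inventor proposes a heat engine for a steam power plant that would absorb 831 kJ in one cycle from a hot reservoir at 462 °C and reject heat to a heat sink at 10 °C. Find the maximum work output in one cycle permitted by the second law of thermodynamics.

W_max ≈ 511 kJ

T_H = 462 °C → 462 + 273.15 = 735.15 K.
T_C = 10 °C → 10 + 273.15 = 283.15 K.
The second-law ceiling is the Carnot efficiency, η_max = 1 − T_C/T_H = 1 − 283.15/735.15 = 0.6148.
W_max = η_max · Q_H = 0.6148 × 831 = 511 kJ.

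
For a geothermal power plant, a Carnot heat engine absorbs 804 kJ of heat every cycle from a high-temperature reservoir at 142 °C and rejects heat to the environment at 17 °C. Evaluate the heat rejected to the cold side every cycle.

Q_C ≈ 562 kJ

T_H = 142 °C → 142 + 273.15 = 415.15 K.
T_C = 17 °C → 17 + 273.15 = 290.15 K.
For a reversible engine, η = 1 − T_C/T_H = 1 − 290.15/415.15 = 0.3011.
For a reversible cycle Q_C/Q_H = T_C/T_H, so Q_C = 804 × 290.15/415.15 = 562 kJ.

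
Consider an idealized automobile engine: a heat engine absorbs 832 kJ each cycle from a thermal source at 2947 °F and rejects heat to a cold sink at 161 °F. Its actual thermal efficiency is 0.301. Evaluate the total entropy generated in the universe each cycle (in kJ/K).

ΔS_univ ≈ 1.25 kJ/K

T_H = 2947 °F → (2947 − 32) × 5/9 = 1619.44 °C = 1892.59 K.
T_C = 161 °F → (161 − 32) × 5/9 = 71.67 °C = 344.82 K.
W = η·Q_H = 0.301 × 832 = 250.4 kJ, so Q_C = Q_H − W = 581.6 kJ.
Reservoir entropy changes: ΔS_H = −Q_H/T_H = −832/1892.59 = -0.4396 kJ/K and ΔS_C = +Q_C/T_C = 581.6/344.82 = 1.687 kJ/K.
ΔS_univ = −Q_H/T_H + Q_C/T_C = 1.25 kJ/K (> 0, since η = 0.301 < η_Carnot = 0.818).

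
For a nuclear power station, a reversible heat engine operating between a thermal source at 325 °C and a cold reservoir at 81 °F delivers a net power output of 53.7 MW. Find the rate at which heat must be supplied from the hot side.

Q̇_H ≈ 108 MW

T_H = 325 °C → 325 + 273.15 = 598.15 K.
T_C = 81 °F → (81 − 32) × 5/9 = 27.22 °C = 300.37 K.
Since the cycle is reversible, η = 1 − T_C/T_H = 1 − 300.37/598.15 = 0.4978.
Q_H = W/η = 53.7/0.4978 = 108 MW.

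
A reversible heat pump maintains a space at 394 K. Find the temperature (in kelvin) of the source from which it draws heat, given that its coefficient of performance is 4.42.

COP_HP = T_H/(T_H − T_C) ⇒ T_C = T_H·(COP_HP − 1)/COP_HP = 394.00 × (4.42 − 1)/4.42 = 305 K.

T_C ≈ 305 K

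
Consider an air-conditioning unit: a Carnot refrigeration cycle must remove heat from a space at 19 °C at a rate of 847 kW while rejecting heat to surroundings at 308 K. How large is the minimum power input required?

T_C = 19 °C → 19 + 273.15 = 292.15 K.
Carnot COP: COP_R = T_C/(T_H − T_C) = 292.15/15.85 = 18.4322.
W = Q_C/COP_R = 847/18.4322 = 46.0 kW.

Ẇ_in ≈ 46.0 kW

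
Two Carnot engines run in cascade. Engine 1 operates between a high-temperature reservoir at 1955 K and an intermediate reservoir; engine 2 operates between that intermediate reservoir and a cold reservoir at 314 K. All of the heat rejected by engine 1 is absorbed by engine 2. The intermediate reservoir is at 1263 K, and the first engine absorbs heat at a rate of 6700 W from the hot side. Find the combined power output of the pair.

Two reversible stages in series are equivalent to a single Carnot engine between T_H and T_C, so η_total = 1 − T_C/T_H = 1 − 314.00/1955.00 = 0.8394.
W_total = η_total · Q_H = 0.8394 × 6700 = 5624 W.

Ẇ_total ≈ 5624 W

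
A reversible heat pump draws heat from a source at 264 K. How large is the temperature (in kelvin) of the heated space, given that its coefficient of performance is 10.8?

COP_HP = T_H/(T_H − T_C) ⇒ T_H = T_C·COP_HP/(COP_HP − 1) = 264.00 × 10.8/(10.8 − 1) = 290.9 K.

T_H ≈ 290.9 K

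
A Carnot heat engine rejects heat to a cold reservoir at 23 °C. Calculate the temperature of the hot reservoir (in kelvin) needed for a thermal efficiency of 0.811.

T_H ≈ 1570 K

T_C = 23 °C → 23 + 273.15 = 296.15 K.
From η = 1 − T_C/T_H, solving for T_H gives T_H = T_C/(1 − η) = 296.15/(1 − 0.811) = 1570 K.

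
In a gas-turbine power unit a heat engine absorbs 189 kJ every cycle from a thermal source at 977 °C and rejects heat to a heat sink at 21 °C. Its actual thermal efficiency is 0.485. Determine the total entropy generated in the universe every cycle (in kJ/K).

ΔS_univ ≈ 0.180 kJ/K

T_H = 977 °C → 977 + 273.15 = 1250.15 K.
T_C = 21 °C → 21 + 273.15 = 294.15 K.
W = η·Q_H = 0.485 × 189 = 91.66 kJ, so Q_C = Q_H − W = 97.34 kJ.
The hot reservoir loses entropy Q_H/T_H = 189/1250.15 = 0.1512 kJ/K; the cold reservoir gains Q_C/T_C = 97.34/294.15 = 0.3309 kJ/K.
ΔS_univ = −Q_H/T_H + Q_C/T_C = 0.180 kJ/K (> 0, since η = 0.485 < η_Carnot = 0.765).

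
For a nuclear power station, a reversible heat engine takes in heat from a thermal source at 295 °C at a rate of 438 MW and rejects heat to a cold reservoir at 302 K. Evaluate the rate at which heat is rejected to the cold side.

T_H = 295 °C → 295 + 273.15 = 568.15 K.
The Carnot efficiency is η = 1 − T_C/T_H = 1 − 302.00/568.15 = 0.4685.
For a reversible cycle Q_C/Q_H = T_C/T_H, so Q_C = 438 × 302.00/568.15 = 233 MW.

Q̇_C ≈ 233 MW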